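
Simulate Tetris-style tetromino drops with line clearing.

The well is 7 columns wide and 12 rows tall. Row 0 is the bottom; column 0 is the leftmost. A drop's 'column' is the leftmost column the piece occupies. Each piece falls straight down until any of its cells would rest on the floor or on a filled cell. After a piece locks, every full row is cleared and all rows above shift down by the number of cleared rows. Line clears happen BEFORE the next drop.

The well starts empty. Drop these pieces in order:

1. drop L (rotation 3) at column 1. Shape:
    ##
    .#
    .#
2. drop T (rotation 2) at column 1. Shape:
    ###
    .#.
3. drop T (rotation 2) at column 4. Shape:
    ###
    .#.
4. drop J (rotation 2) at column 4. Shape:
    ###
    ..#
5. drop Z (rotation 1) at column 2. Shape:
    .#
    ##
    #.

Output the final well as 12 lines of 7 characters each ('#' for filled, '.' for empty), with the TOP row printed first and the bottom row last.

Answer: .......
.......
.......
.......
...#...
..##...
..#....
.###...
..#.###
.##...#
..#.###
..#..#.

Derivation:
Drop 1: L rot3 at col 1 lands with bottom-row=0; cleared 0 line(s) (total 0); column heights now [0 3 3 0 0 0 0], max=3
Drop 2: T rot2 at col 1 lands with bottom-row=3; cleared 0 line(s) (total 0); column heights now [0 5 5 5 0 0 0], max=5
Drop 3: T rot2 at col 4 lands with bottom-row=0; cleared 0 line(s) (total 0); column heights now [0 5 5 5 2 2 2], max=5
Drop 4: J rot2 at col 4 lands with bottom-row=2; cleared 0 line(s) (total 0); column heights now [0 5 5 5 4 4 4], max=5
Drop 5: Z rot1 at col 2 lands with bottom-row=5; cleared 0 line(s) (total 0); column heights now [0 5 7 8 4 4 4], max=8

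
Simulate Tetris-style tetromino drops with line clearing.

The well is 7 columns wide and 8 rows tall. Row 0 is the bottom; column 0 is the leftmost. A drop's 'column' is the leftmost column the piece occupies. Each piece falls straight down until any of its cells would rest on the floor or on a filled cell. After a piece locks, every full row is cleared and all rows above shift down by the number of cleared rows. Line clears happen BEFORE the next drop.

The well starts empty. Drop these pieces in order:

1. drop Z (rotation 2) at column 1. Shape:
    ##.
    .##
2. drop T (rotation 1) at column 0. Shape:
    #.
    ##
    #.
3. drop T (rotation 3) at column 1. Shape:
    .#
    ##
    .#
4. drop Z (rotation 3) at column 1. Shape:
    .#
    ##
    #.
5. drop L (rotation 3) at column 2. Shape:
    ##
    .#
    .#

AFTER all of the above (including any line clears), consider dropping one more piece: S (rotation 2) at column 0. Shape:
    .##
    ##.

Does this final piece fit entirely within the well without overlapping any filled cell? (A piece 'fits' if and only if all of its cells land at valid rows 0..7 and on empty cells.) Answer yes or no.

Drop 1: Z rot2 at col 1 lands with bottom-row=0; cleared 0 line(s) (total 0); column heights now [0 2 2 1 0 0 0], max=2
Drop 2: T rot1 at col 0 lands with bottom-row=1; cleared 0 line(s) (total 0); column heights now [4 3 2 1 0 0 0], max=4
Drop 3: T rot3 at col 1 lands with bottom-row=2; cleared 0 line(s) (total 0); column heights now [4 4 5 1 0 0 0], max=5
Drop 4: Z rot3 at col 1 lands with bottom-row=4; cleared 0 line(s) (total 0); column heights now [4 6 7 1 0 0 0], max=7
Drop 5: L rot3 at col 2 lands with bottom-row=5; cleared 0 line(s) (total 0); column heights now [4 6 8 8 0 0 0], max=8
Test piece S rot2 at col 0 (width 3): heights before test = [4 6 8 8 0 0 0]; fits = False

Answer: no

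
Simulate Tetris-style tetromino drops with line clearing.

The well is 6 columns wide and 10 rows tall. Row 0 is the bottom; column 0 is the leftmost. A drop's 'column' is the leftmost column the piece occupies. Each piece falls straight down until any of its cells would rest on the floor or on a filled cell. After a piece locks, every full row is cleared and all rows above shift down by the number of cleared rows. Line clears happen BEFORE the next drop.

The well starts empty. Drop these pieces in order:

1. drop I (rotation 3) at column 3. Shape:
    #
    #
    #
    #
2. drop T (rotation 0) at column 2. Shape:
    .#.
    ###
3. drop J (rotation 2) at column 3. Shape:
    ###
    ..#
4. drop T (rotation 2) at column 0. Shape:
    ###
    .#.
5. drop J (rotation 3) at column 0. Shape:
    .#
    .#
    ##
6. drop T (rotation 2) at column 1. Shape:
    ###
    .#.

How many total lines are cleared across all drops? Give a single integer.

Drop 1: I rot3 at col 3 lands with bottom-row=0; cleared 0 line(s) (total 0); column heights now [0 0 0 4 0 0], max=4
Drop 2: T rot0 at col 2 lands with bottom-row=4; cleared 0 line(s) (total 0); column heights now [0 0 5 6 5 0], max=6
Drop 3: J rot2 at col 3 lands with bottom-row=5; cleared 0 line(s) (total 0); column heights now [0 0 5 7 7 7], max=7
Drop 4: T rot2 at col 0 lands with bottom-row=4; cleared 0 line(s) (total 0); column heights now [6 6 6 7 7 7], max=7
Drop 5: J rot3 at col 0 lands with bottom-row=6; cleared 0 line(s) (total 0); column heights now [7 9 6 7 7 7], max=9
Drop 6: T rot2 at col 1 lands with bottom-row=8; cleared 0 line(s) (total 0); column heights now [7 10 10 10 7 7], max=10

Answer: 0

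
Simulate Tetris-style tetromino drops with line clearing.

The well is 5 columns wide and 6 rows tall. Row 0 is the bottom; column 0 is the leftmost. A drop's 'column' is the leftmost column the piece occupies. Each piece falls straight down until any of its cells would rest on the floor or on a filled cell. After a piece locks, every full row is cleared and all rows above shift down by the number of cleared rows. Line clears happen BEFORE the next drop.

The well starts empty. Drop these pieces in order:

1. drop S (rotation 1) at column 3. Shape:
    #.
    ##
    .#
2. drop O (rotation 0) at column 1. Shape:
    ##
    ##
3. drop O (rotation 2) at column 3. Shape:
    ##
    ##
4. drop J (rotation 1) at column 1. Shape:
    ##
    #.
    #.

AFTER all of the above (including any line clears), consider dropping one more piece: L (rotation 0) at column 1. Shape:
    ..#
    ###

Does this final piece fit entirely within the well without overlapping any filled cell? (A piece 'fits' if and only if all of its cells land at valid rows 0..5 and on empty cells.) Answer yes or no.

Answer: no

Derivation:
Drop 1: S rot1 at col 3 lands with bottom-row=0; cleared 0 line(s) (total 0); column heights now [0 0 0 3 2], max=3
Drop 2: O rot0 at col 1 lands with bottom-row=0; cleared 0 line(s) (total 0); column heights now [0 2 2 3 2], max=3
Drop 3: O rot2 at col 3 lands with bottom-row=3; cleared 0 line(s) (total 0); column heights now [0 2 2 5 5], max=5
Drop 4: J rot1 at col 1 lands with bottom-row=2; cleared 0 line(s) (total 0); column heights now [0 5 5 5 5], max=5
Test piece L rot0 at col 1 (width 3): heights before test = [0 5 5 5 5]; fits = False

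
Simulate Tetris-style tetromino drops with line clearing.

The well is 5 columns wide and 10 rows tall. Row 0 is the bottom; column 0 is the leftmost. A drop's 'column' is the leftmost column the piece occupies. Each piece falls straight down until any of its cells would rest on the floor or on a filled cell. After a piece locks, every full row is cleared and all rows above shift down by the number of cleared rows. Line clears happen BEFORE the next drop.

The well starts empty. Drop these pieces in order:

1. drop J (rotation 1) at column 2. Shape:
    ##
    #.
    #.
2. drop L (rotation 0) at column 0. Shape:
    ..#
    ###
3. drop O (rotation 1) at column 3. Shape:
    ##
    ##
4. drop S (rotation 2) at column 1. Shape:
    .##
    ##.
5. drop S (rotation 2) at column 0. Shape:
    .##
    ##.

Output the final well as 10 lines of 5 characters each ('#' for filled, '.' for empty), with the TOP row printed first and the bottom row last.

Answer: .....
.....
.....
.##..
####.
.##..
..###
..##.
..#..
..#..

Derivation:
Drop 1: J rot1 at col 2 lands with bottom-row=0; cleared 0 line(s) (total 0); column heights now [0 0 3 3 0], max=3
Drop 2: L rot0 at col 0 lands with bottom-row=3; cleared 0 line(s) (total 0); column heights now [4 4 5 3 0], max=5
Drop 3: O rot1 at col 3 lands with bottom-row=3; cleared 1 line(s) (total 1); column heights now [0 0 4 4 4], max=4
Drop 4: S rot2 at col 1 lands with bottom-row=4; cleared 0 line(s) (total 1); column heights now [0 5 6 6 4], max=6
Drop 5: S rot2 at col 0 lands with bottom-row=5; cleared 0 line(s) (total 1); column heights now [6 7 7 6 4], max=7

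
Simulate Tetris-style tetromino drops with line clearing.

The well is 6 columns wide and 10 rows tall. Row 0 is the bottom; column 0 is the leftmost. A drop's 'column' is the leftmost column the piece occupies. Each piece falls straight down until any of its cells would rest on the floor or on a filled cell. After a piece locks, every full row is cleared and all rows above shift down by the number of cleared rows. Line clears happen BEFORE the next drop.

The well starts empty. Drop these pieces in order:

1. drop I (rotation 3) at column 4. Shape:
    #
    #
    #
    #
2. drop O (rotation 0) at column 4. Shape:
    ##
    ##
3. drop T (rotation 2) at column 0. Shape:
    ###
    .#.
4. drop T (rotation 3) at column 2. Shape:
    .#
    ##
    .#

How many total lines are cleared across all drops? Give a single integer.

Drop 1: I rot3 at col 4 lands with bottom-row=0; cleared 0 line(s) (total 0); column heights now [0 0 0 0 4 0], max=4
Drop 2: O rot0 at col 4 lands with bottom-row=4; cleared 0 line(s) (total 0); column heights now [0 0 0 0 6 6], max=6
Drop 3: T rot2 at col 0 lands with bottom-row=0; cleared 0 line(s) (total 0); column heights now [2 2 2 0 6 6], max=6
Drop 4: T rot3 at col 2 lands with bottom-row=1; cleared 0 line(s) (total 0); column heights now [2 2 3 4 6 6], max=6

Answer: 0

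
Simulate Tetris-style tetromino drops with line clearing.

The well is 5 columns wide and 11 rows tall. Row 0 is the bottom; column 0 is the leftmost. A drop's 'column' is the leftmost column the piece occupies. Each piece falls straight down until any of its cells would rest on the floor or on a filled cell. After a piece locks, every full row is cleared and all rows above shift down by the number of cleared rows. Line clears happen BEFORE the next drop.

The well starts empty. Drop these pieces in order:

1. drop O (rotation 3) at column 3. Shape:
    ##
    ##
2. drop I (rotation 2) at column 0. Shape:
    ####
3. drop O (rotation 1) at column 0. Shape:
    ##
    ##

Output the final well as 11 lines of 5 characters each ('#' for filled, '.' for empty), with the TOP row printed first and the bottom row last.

Drop 1: O rot3 at col 3 lands with bottom-row=0; cleared 0 line(s) (total 0); column heights now [0 0 0 2 2], max=2
Drop 2: I rot2 at col 0 lands with bottom-row=2; cleared 0 line(s) (total 0); column heights now [3 3 3 3 2], max=3
Drop 3: O rot1 at col 0 lands with bottom-row=3; cleared 0 line(s) (total 0); column heights now [5 5 3 3 2], max=5

Answer: .....
.....
.....
.....
.....
.....
##...
##...
####.
...##
...##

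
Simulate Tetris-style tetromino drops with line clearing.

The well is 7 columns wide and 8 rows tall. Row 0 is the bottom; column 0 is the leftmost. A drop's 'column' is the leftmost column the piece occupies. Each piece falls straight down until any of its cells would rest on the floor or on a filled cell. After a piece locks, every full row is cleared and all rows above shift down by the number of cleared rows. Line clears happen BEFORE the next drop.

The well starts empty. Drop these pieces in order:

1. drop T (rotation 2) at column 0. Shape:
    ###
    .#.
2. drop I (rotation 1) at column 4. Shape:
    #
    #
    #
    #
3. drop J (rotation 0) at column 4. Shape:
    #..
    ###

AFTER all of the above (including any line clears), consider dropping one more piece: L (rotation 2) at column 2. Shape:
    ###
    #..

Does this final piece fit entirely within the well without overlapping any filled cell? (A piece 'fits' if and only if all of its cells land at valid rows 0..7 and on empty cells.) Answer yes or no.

Answer: yes

Derivation:
Drop 1: T rot2 at col 0 lands with bottom-row=0; cleared 0 line(s) (total 0); column heights now [2 2 2 0 0 0 0], max=2
Drop 2: I rot1 at col 4 lands with bottom-row=0; cleared 0 line(s) (total 0); column heights now [2 2 2 0 4 0 0], max=4
Drop 3: J rot0 at col 4 lands with bottom-row=4; cleared 0 line(s) (total 0); column heights now [2 2 2 0 6 5 5], max=6
Test piece L rot2 at col 2 (width 3): heights before test = [2 2 2 0 6 5 5]; fits = True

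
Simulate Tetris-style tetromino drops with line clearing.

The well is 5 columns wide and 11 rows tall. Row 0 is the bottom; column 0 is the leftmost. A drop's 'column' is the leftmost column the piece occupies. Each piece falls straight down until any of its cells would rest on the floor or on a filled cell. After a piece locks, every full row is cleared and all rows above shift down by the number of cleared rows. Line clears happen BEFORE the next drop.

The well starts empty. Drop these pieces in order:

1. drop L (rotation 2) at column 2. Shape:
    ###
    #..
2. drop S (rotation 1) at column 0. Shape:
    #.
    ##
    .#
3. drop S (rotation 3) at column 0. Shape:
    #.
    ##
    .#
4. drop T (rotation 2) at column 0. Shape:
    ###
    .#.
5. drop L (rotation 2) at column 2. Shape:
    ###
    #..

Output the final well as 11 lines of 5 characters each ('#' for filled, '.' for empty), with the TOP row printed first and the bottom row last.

Answer: .....
.....
.....
.....
..###
..#..
###..
##...
##...
##...
.##..

Derivation:
Drop 1: L rot2 at col 2 lands with bottom-row=0; cleared 0 line(s) (total 0); column heights now [0 0 2 2 2], max=2
Drop 2: S rot1 at col 0 lands with bottom-row=0; cleared 1 line(s) (total 1); column heights now [2 1 1 0 0], max=2
Drop 3: S rot3 at col 0 lands with bottom-row=1; cleared 0 line(s) (total 1); column heights now [4 3 1 0 0], max=4
Drop 4: T rot2 at col 0 lands with bottom-row=3; cleared 0 line(s) (total 1); column heights now [5 5 5 0 0], max=5
Drop 5: L rot2 at col 2 lands with bottom-row=5; cleared 0 line(s) (total 1); column heights now [5 5 7 7 7], max=7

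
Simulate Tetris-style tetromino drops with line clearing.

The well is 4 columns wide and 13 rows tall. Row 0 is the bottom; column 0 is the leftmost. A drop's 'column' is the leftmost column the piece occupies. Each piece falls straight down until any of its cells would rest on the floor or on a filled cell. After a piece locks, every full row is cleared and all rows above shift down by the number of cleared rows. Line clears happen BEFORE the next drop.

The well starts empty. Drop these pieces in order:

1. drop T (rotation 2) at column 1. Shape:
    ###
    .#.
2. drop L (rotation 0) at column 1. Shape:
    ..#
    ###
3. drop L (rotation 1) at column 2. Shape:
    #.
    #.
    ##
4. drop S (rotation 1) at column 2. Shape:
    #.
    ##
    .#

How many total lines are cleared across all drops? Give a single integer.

Answer: 0

Derivation:
Drop 1: T rot2 at col 1 lands with bottom-row=0; cleared 0 line(s) (total 0); column heights now [0 2 2 2], max=2
Drop 2: L rot0 at col 1 lands with bottom-row=2; cleared 0 line(s) (total 0); column heights now [0 3 3 4], max=4
Drop 3: L rot1 at col 2 lands with bottom-row=4; cleared 0 line(s) (total 0); column heights now [0 3 7 5], max=7
Drop 4: S rot1 at col 2 lands with bottom-row=6; cleared 0 line(s) (total 0); column heights now [0 3 9 8], max=9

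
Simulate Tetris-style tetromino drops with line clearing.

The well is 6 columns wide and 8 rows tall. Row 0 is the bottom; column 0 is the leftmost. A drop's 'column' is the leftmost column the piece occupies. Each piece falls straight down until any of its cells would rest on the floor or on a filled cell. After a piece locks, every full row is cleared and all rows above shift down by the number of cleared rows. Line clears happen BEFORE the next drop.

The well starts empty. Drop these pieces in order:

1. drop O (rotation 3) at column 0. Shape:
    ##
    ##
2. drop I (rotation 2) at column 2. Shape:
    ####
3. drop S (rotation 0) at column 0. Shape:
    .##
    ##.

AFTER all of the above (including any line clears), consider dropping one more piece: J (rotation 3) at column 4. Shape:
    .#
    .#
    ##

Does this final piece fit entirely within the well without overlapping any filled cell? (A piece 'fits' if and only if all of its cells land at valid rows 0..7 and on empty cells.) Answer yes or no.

Drop 1: O rot3 at col 0 lands with bottom-row=0; cleared 0 line(s) (total 0); column heights now [2 2 0 0 0 0], max=2
Drop 2: I rot2 at col 2 lands with bottom-row=0; cleared 1 line(s) (total 1); column heights now [1 1 0 0 0 0], max=1
Drop 3: S rot0 at col 0 lands with bottom-row=1; cleared 0 line(s) (total 1); column heights now [2 3 3 0 0 0], max=3
Test piece J rot3 at col 4 (width 2): heights before test = [2 3 3 0 0 0]; fits = True

Answer: yes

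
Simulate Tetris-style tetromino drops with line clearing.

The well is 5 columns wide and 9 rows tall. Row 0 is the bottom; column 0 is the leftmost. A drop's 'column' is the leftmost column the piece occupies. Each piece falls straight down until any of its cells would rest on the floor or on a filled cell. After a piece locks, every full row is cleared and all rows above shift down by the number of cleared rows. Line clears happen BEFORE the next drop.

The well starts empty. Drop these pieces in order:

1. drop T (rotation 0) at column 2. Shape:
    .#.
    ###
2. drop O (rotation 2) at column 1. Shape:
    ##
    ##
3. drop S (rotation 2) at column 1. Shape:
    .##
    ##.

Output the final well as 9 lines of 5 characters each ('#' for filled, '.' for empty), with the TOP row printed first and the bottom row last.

Answer: .....
.....
.....
.....
..##.
.##..
.##..
.###.
..###

Derivation:
Drop 1: T rot0 at col 2 lands with bottom-row=0; cleared 0 line(s) (total 0); column heights now [0 0 1 2 1], max=2
Drop 2: O rot2 at col 1 lands with bottom-row=1; cleared 0 line(s) (total 0); column heights now [0 3 3 2 1], max=3
Drop 3: S rot2 at col 1 lands with bottom-row=3; cleared 0 line(s) (total 0); column heights now [0 4 5 5 1], max=5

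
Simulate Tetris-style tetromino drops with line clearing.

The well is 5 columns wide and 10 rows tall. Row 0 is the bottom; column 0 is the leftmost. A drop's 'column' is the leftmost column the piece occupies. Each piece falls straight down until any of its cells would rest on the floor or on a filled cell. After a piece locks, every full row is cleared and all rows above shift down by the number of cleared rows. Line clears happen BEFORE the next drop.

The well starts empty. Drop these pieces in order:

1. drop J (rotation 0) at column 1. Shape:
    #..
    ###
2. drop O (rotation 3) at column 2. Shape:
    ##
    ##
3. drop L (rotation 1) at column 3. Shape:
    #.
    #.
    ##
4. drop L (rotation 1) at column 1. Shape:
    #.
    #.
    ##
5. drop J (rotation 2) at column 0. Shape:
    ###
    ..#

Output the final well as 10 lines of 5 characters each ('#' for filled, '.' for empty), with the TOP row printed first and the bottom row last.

Drop 1: J rot0 at col 1 lands with bottom-row=0; cleared 0 line(s) (total 0); column heights now [0 2 1 1 0], max=2
Drop 2: O rot3 at col 2 lands with bottom-row=1; cleared 0 line(s) (total 0); column heights now [0 2 3 3 0], max=3
Drop 3: L rot1 at col 3 lands with bottom-row=3; cleared 0 line(s) (total 0); column heights now [0 2 3 6 4], max=6
Drop 4: L rot1 at col 1 lands with bottom-row=3; cleared 0 line(s) (total 0); column heights now [0 6 4 6 4], max=6
Drop 5: J rot2 at col 0 lands with bottom-row=5; cleared 0 line(s) (total 0); column heights now [7 7 7 6 4], max=7

Answer: .....
.....
.....
###..
.###.
.#.#.
.####
..##.
.###.
.###.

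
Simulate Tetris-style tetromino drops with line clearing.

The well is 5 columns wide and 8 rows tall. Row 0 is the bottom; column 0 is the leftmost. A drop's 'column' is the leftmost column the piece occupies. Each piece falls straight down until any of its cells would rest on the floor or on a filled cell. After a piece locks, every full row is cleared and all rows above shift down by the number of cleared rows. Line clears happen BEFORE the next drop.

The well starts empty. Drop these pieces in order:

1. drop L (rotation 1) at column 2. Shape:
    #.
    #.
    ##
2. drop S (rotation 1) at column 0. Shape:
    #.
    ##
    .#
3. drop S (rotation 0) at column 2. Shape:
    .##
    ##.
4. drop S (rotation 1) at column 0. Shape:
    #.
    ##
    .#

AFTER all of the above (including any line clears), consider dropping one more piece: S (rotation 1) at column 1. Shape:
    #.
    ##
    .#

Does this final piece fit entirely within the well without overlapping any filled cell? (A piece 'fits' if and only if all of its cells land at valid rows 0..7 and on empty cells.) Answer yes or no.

Drop 1: L rot1 at col 2 lands with bottom-row=0; cleared 0 line(s) (total 0); column heights now [0 0 3 1 0], max=3
Drop 2: S rot1 at col 0 lands with bottom-row=0; cleared 0 line(s) (total 0); column heights now [3 2 3 1 0], max=3
Drop 3: S rot0 at col 2 lands with bottom-row=3; cleared 0 line(s) (total 0); column heights now [3 2 4 5 5], max=5
Drop 4: S rot1 at col 0 lands with bottom-row=2; cleared 0 line(s) (total 0); column heights now [5 4 4 5 5], max=5
Test piece S rot1 at col 1 (width 2): heights before test = [5 4 4 5 5]; fits = True

Answer: yes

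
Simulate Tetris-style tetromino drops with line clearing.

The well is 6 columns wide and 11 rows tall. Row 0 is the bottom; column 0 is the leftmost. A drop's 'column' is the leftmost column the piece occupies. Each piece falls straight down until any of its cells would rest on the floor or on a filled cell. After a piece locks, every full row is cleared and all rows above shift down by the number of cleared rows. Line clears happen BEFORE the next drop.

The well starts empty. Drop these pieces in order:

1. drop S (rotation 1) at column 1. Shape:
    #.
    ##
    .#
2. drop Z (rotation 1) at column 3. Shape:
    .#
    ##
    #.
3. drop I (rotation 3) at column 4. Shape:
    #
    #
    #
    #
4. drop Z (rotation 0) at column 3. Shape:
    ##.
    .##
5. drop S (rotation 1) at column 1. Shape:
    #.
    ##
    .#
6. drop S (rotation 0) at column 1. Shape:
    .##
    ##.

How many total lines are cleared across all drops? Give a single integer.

Answer: 0

Derivation:
Drop 1: S rot1 at col 1 lands with bottom-row=0; cleared 0 line(s) (total 0); column heights now [0 3 2 0 0 0], max=3
Drop 2: Z rot1 at col 3 lands with bottom-row=0; cleared 0 line(s) (total 0); column heights now [0 3 2 2 3 0], max=3
Drop 3: I rot3 at col 4 lands with bottom-row=3; cleared 0 line(s) (total 0); column heights now [0 3 2 2 7 0], max=7
Drop 4: Z rot0 at col 3 lands with bottom-row=7; cleared 0 line(s) (total 0); column heights now [0 3 2 9 9 8], max=9
Drop 5: S rot1 at col 1 lands with bottom-row=2; cleared 0 line(s) (total 0); column heights now [0 5 4 9 9 8], max=9
Drop 6: S rot0 at col 1 lands with bottom-row=8; cleared 0 line(s) (total 0); column heights now [0 9 10 10 9 8], max=10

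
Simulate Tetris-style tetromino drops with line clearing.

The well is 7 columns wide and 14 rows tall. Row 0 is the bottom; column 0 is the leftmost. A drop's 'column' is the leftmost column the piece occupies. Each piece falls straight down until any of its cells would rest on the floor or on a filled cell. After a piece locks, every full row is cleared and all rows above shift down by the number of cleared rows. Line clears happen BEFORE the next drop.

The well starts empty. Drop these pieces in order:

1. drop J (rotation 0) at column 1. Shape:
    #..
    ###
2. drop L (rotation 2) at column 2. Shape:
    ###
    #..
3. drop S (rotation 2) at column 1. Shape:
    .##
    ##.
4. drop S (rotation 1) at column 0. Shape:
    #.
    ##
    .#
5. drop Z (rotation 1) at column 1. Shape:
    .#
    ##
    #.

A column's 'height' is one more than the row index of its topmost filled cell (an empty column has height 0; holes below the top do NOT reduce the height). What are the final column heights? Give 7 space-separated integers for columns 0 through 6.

Answer: 7 8 9 5 3 0 0

Derivation:
Drop 1: J rot0 at col 1 lands with bottom-row=0; cleared 0 line(s) (total 0); column heights now [0 2 1 1 0 0 0], max=2
Drop 2: L rot2 at col 2 lands with bottom-row=1; cleared 0 line(s) (total 0); column heights now [0 2 3 3 3 0 0], max=3
Drop 3: S rot2 at col 1 lands with bottom-row=3; cleared 0 line(s) (total 0); column heights now [0 4 5 5 3 0 0], max=5
Drop 4: S rot1 at col 0 lands with bottom-row=4; cleared 0 line(s) (total 0); column heights now [7 6 5 5 3 0 0], max=7
Drop 5: Z rot1 at col 1 lands with bottom-row=6; cleared 0 line(s) (total 0); column heights now [7 8 9 5 3 0 0], max=9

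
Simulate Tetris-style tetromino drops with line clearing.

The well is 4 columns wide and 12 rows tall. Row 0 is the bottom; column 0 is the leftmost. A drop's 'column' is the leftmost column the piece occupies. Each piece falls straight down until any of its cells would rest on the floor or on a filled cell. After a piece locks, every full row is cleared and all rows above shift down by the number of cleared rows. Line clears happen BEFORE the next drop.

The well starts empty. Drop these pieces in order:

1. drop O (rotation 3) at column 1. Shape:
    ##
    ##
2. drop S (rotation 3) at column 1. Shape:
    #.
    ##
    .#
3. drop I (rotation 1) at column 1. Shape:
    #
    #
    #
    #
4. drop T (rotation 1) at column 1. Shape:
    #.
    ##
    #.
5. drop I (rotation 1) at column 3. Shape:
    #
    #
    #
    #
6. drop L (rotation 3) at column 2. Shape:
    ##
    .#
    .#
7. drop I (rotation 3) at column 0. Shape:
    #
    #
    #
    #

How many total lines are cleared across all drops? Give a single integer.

Drop 1: O rot3 at col 1 lands with bottom-row=0; cleared 0 line(s) (total 0); column heights now [0 2 2 0], max=2
Drop 2: S rot3 at col 1 lands with bottom-row=2; cleared 0 line(s) (total 0); column heights now [0 5 4 0], max=5
Drop 3: I rot1 at col 1 lands with bottom-row=5; cleared 0 line(s) (total 0); column heights now [0 9 4 0], max=9
Drop 4: T rot1 at col 1 lands with bottom-row=9; cleared 0 line(s) (total 0); column heights now [0 12 11 0], max=12
Drop 5: I rot1 at col 3 lands with bottom-row=0; cleared 0 line(s) (total 0); column heights now [0 12 11 4], max=12
Drop 6: L rot3 at col 2 lands with bottom-row=9; cleared 0 line(s) (total 0); column heights now [0 12 12 12], max=12
Drop 7: I rot3 at col 0 lands with bottom-row=0; cleared 3 line(s) (total 3); column heights now [1 9 9 9], max=9

Answer: 3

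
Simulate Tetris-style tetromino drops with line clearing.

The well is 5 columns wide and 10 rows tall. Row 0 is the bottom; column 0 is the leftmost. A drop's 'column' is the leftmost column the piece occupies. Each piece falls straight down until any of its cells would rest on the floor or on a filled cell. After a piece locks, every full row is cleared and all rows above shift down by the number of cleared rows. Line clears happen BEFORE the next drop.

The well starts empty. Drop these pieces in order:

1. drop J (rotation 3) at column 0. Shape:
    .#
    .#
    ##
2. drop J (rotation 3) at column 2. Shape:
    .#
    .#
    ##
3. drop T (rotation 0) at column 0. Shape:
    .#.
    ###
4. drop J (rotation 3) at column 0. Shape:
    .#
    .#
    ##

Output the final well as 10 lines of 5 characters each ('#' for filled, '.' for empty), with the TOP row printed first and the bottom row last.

Answer: .....
.....
.#...
.#...
##...
.#...
###..
.#.#.
.#.#.
####.

Derivation:
Drop 1: J rot3 at col 0 lands with bottom-row=0; cleared 0 line(s) (total 0); column heights now [1 3 0 0 0], max=3
Drop 2: J rot3 at col 2 lands with bottom-row=0; cleared 0 line(s) (total 0); column heights now [1 3 1 3 0], max=3
Drop 3: T rot0 at col 0 lands with bottom-row=3; cleared 0 line(s) (total 0); column heights now [4 5 4 3 0], max=5
Drop 4: J rot3 at col 0 lands with bottom-row=5; cleared 0 line(s) (total 0); column heights now [6 8 4 3 0], max=8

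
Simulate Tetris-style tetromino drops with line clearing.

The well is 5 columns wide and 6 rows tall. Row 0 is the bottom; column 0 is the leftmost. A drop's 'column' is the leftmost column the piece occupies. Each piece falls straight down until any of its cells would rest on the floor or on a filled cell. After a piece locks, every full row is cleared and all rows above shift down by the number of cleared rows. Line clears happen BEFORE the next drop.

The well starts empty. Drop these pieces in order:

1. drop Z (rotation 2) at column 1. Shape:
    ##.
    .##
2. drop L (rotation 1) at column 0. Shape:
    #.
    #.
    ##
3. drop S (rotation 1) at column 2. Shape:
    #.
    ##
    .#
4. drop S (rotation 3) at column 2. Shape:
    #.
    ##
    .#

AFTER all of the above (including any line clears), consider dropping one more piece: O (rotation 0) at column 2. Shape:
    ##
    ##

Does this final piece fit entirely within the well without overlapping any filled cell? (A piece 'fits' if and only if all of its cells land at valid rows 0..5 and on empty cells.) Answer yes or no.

Drop 1: Z rot2 at col 1 lands with bottom-row=0; cleared 0 line(s) (total 0); column heights now [0 2 2 1 0], max=2
Drop 2: L rot1 at col 0 lands with bottom-row=2; cleared 0 line(s) (total 0); column heights now [5 3 2 1 0], max=5
Drop 3: S rot1 at col 2 lands with bottom-row=1; cleared 0 line(s) (total 0); column heights now [5 3 4 3 0], max=5
Drop 4: S rot3 at col 2 lands with bottom-row=3; cleared 0 line(s) (total 0); column heights now [5 3 6 5 0], max=6
Test piece O rot0 at col 2 (width 2): heights before test = [5 3 6 5 0]; fits = False

Answer: no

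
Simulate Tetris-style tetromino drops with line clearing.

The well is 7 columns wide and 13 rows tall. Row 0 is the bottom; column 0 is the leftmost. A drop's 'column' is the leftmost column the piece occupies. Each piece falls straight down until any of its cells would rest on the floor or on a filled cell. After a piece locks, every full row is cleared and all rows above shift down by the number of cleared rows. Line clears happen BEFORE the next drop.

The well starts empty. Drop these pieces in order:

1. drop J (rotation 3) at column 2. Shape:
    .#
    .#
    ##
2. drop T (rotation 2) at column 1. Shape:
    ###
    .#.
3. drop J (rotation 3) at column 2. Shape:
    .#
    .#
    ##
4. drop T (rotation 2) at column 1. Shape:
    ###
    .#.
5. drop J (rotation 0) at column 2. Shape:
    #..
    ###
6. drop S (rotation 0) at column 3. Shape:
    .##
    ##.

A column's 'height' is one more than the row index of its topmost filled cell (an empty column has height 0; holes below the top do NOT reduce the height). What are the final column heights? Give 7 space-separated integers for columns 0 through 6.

Drop 1: J rot3 at col 2 lands with bottom-row=0; cleared 0 line(s) (total 0); column heights now [0 0 1 3 0 0 0], max=3
Drop 2: T rot2 at col 1 lands with bottom-row=2; cleared 0 line(s) (total 0); column heights now [0 4 4 4 0 0 0], max=4
Drop 3: J rot3 at col 2 lands with bottom-row=4; cleared 0 line(s) (total 0); column heights now [0 4 5 7 0 0 0], max=7
Drop 4: T rot2 at col 1 lands with bottom-row=6; cleared 0 line(s) (total 0); column heights now [0 8 8 8 0 0 0], max=8
Drop 5: J rot0 at col 2 lands with bottom-row=8; cleared 0 line(s) (total 0); column heights now [0 8 10 9 9 0 0], max=10
Drop 6: S rot0 at col 3 lands with bottom-row=9; cleared 0 line(s) (total 0); column heights now [0 8 10 10 11 11 0], max=11

Answer: 0 8 10 10 11 11 0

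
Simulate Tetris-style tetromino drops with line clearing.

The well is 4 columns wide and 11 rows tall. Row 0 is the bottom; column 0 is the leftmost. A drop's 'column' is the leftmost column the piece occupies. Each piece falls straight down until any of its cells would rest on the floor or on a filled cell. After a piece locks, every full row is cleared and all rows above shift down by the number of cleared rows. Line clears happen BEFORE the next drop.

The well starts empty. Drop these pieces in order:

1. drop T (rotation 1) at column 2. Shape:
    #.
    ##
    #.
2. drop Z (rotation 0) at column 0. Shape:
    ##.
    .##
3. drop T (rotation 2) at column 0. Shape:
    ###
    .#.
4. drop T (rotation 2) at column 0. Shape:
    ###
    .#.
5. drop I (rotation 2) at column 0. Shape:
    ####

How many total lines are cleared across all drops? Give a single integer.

Drop 1: T rot1 at col 2 lands with bottom-row=0; cleared 0 line(s) (total 0); column heights now [0 0 3 2], max=3
Drop 2: Z rot0 at col 0 lands with bottom-row=3; cleared 0 line(s) (total 0); column heights now [5 5 4 2], max=5
Drop 3: T rot2 at col 0 lands with bottom-row=5; cleared 0 line(s) (total 0); column heights now [7 7 7 2], max=7
Drop 4: T rot2 at col 0 lands with bottom-row=7; cleared 0 line(s) (total 0); column heights now [9 9 9 2], max=9
Drop 5: I rot2 at col 0 lands with bottom-row=9; cleared 1 line(s) (total 1); column heights now [9 9 9 2], max=9

Answer: 1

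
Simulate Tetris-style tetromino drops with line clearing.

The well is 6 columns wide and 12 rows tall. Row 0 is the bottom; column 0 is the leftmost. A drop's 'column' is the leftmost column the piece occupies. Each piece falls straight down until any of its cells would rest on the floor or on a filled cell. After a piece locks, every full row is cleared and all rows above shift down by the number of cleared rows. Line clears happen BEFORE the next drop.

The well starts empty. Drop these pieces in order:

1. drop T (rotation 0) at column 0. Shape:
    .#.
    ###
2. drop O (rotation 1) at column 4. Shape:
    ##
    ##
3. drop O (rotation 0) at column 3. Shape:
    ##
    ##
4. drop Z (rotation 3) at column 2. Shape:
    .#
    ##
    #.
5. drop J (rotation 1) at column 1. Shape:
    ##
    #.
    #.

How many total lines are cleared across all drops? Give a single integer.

Answer: 0

Derivation:
Drop 1: T rot0 at col 0 lands with bottom-row=0; cleared 0 line(s) (total 0); column heights now [1 2 1 0 0 0], max=2
Drop 2: O rot1 at col 4 lands with bottom-row=0; cleared 0 line(s) (total 0); column heights now [1 2 1 0 2 2], max=2
Drop 3: O rot0 at col 3 lands with bottom-row=2; cleared 0 line(s) (total 0); column heights now [1 2 1 4 4 2], max=4
Drop 4: Z rot3 at col 2 lands with bottom-row=3; cleared 0 line(s) (total 0); column heights now [1 2 5 6 4 2], max=6
Drop 5: J rot1 at col 1 lands with bottom-row=3; cleared 0 line(s) (total 0); column heights now [1 6 6 6 4 2], max=6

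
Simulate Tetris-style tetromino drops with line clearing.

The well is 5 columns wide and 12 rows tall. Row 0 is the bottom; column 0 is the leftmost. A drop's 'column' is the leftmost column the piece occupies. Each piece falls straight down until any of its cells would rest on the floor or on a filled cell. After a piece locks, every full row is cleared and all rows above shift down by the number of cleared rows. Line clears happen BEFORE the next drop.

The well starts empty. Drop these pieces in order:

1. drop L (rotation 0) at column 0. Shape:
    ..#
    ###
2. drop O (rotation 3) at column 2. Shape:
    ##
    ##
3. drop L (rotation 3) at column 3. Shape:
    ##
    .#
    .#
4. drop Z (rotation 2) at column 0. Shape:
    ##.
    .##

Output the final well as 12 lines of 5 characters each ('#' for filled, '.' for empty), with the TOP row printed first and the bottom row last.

Answer: .....
.....
.....
.....
.....
.....
##...
.####
..###
..###
..#..
###..

Derivation:
Drop 1: L rot0 at col 0 lands with bottom-row=0; cleared 0 line(s) (total 0); column heights now [1 1 2 0 0], max=2
Drop 2: O rot3 at col 2 lands with bottom-row=2; cleared 0 line(s) (total 0); column heights now [1 1 4 4 0], max=4
Drop 3: L rot3 at col 3 lands with bottom-row=2; cleared 0 line(s) (total 0); column heights now [1 1 4 5 5], max=5
Drop 4: Z rot2 at col 0 lands with bottom-row=4; cleared 0 line(s) (total 0); column heights now [6 6 5 5 5], max=6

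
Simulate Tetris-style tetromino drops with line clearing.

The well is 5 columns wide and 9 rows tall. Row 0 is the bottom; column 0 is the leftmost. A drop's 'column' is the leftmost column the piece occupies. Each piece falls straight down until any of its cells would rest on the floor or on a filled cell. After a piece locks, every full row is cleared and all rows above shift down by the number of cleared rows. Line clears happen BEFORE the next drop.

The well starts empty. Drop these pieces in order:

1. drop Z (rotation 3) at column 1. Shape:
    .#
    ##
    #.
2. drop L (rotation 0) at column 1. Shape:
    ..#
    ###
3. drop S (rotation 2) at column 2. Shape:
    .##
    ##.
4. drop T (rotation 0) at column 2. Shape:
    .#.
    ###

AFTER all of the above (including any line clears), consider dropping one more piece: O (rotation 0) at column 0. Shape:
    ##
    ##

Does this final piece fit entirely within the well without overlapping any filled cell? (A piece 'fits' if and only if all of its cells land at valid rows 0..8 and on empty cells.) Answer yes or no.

Answer: yes

Derivation:
Drop 1: Z rot3 at col 1 lands with bottom-row=0; cleared 0 line(s) (total 0); column heights now [0 2 3 0 0], max=3
Drop 2: L rot0 at col 1 lands with bottom-row=3; cleared 0 line(s) (total 0); column heights now [0 4 4 5 0], max=5
Drop 3: S rot2 at col 2 lands with bottom-row=5; cleared 0 line(s) (total 0); column heights now [0 4 6 7 7], max=7
Drop 4: T rot0 at col 2 lands with bottom-row=7; cleared 0 line(s) (total 0); column heights now [0 4 8 9 8], max=9
Test piece O rot0 at col 0 (width 2): heights before test = [0 4 8 9 8]; fits = True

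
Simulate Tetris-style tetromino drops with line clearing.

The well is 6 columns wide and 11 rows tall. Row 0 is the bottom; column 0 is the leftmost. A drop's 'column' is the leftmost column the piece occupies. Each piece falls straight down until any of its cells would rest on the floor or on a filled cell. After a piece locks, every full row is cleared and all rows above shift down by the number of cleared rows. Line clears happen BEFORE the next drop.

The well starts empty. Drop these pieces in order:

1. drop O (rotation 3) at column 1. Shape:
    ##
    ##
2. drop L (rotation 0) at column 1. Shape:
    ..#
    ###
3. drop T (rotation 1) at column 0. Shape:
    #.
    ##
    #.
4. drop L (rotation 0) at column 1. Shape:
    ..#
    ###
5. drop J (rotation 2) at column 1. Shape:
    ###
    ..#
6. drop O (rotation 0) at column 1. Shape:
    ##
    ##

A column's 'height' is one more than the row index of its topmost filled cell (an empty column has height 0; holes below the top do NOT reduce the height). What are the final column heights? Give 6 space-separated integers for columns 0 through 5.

Drop 1: O rot3 at col 1 lands with bottom-row=0; cleared 0 line(s) (total 0); column heights now [0 2 2 0 0 0], max=2
Drop 2: L rot0 at col 1 lands with bottom-row=2; cleared 0 line(s) (total 0); column heights now [0 3 3 4 0 0], max=4
Drop 3: T rot1 at col 0 lands with bottom-row=2; cleared 0 line(s) (total 0); column heights now [5 4 3 4 0 0], max=5
Drop 4: L rot0 at col 1 lands with bottom-row=4; cleared 0 line(s) (total 0); column heights now [5 5 5 6 0 0], max=6
Drop 5: J rot2 at col 1 lands with bottom-row=6; cleared 0 line(s) (total 0); column heights now [5 8 8 8 0 0], max=8
Drop 6: O rot0 at col 1 lands with bottom-row=8; cleared 0 line(s) (total 0); column heights now [5 10 10 8 0 0], max=10

Answer: 5 10 10 8 0 0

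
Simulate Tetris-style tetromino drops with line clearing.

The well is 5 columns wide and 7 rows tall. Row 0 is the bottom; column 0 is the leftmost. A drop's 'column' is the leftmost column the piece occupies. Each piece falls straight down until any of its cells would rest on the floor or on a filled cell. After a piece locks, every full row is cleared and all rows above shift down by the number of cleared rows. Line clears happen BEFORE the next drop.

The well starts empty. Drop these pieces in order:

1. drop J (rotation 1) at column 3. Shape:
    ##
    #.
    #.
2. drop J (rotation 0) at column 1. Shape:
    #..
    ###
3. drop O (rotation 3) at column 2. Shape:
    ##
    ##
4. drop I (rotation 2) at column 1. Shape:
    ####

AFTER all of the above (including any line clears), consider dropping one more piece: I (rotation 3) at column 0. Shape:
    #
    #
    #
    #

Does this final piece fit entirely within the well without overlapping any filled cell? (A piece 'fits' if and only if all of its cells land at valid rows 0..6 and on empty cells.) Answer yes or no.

Answer: yes

Derivation:
Drop 1: J rot1 at col 3 lands with bottom-row=0; cleared 0 line(s) (total 0); column heights now [0 0 0 3 3], max=3
Drop 2: J rot0 at col 1 lands with bottom-row=3; cleared 0 line(s) (total 0); column heights now [0 5 4 4 3], max=5
Drop 3: O rot3 at col 2 lands with bottom-row=4; cleared 0 line(s) (total 0); column heights now [0 5 6 6 3], max=6
Drop 4: I rot2 at col 1 lands with bottom-row=6; cleared 0 line(s) (total 0); column heights now [0 7 7 7 7], max=7
Test piece I rot3 at col 0 (width 1): heights before test = [0 7 7 7 7]; fits = True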